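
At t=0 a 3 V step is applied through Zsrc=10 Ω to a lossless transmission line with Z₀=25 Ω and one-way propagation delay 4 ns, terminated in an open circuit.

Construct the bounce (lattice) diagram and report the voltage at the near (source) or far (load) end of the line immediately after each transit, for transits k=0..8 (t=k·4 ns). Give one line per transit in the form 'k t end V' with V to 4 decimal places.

Γ_L=1.000000, Γ_S=-0.428571; launch V₁=3·25/35=2.142857
k=0 src: V=2.1429
k=1 load: inc=2.142857, refl=2.142857·1.000000=2.1429; V=0.000000+2.142857+2.142857=4.2857
k=2 src: inc=2.142857, refl=2.142857·-0.428571=-0.9184; V=2.142857+2.142857+-0.918367=3.3673
k=3 load: inc=-0.918367, refl=-0.918367·1.000000=-0.9184; V=4.285714+-0.918367+-0.918367=2.4490
k=4 src: inc=-0.918367, refl=-0.918367·-0.428571=0.3936; V=3.367347+-0.918367+0.393586=2.8426
k=5 load: inc=0.393586, refl=0.393586·1.000000=0.3936; V=2.448980+0.393586+0.393586=3.2362
k=6 src: inc=0.393586, refl=0.393586·-0.428571=-0.1687; V=2.842566+0.393586+-0.168680=3.0675
k=7 load: inc=-0.168680, refl=-0.168680·1.000000=-0.1687; V=3.236152+-0.168680+-0.168680=2.8988
k=8 src: inc=-0.168680, refl=-0.168680·-0.428571=0.0723; V=3.067472+-0.168680+0.072291=2.9711

0 0 source 2.1429
1 4 load 4.2857
2 8 source 3.3673
3 12 load 2.4490
4 16 source 2.8426
5 20 load 3.2362
6 24 source 3.0675
7 28 load 2.8988
8 32 source 2.9711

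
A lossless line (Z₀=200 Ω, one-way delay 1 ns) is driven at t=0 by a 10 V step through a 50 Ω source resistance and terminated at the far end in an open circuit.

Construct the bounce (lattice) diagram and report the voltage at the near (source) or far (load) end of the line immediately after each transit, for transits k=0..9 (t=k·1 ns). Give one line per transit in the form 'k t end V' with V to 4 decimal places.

Γ_L=1.000000, Γ_S=-0.600000; launch V₁=10·200/250=8.000000
k=0 src: V=8.0000
k=1 load: inc=8.000000, refl=8.000000·1.000000=8.0000; V=0.000000+8.000000+8.000000=16.0000
k=2 src: inc=8.000000, refl=8.000000·-0.600000=-4.8000; V=8.000000+8.000000+-4.800000=11.2000
k=3 load: inc=-4.800000, refl=-4.800000·1.000000=-4.8000; V=16.000000+-4.800000+-4.800000=6.4000
k=4 src: inc=-4.800000, refl=-4.800000·-0.600000=2.8800; V=11.200000+-4.800000+2.880000=9.2800
k=5 load: inc=2.880000, refl=2.880000·1.000000=2.8800; V=6.400000+2.880000+2.880000=12.1600
k=6 src: inc=2.880000, refl=2.880000·-0.600000=-1.7280; V=9.280000+2.880000+-1.728000=10.4320
k=7 load: inc=-1.728000, refl=-1.728000·1.000000=-1.7280; V=12.160000+-1.728000+-1.728000=8.7040
k=8 src: inc=-1.728000, refl=-1.728000·-0.600000=1.0368; V=10.432000+-1.728000+1.036800=9.7408
k=9 load: inc=1.036800, refl=1.036800·1.000000=1.0368; V=8.704000+1.036800+1.036800=10.7776

0 0 source 8.0000
1 1 load 16.0000
2 2 source 11.2000
3 3 load 6.4000
4 4 source 9.2800
5 5 load 12.1600
6 6 source 10.4320
7 7 load 8.7040
8 8 source 9.7408
9 9 load 10.7776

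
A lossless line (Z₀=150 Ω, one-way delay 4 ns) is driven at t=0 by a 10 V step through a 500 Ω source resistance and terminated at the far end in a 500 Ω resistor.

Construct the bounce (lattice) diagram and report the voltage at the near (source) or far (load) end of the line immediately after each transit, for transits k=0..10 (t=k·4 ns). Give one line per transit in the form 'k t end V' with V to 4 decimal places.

0 0 source 2.3077
1 4 load 3.5503
2 8 source 4.2194
3 12 load 4.5797
4 16 source 4.7737
5 20 load 4.8781
6 24 source 4.9344
7 28 load 4.9647
8 32 source 4.9810
9 36 load 4.9898
10 40 source 4.9945

Γ_L=0.538462, Γ_S=0.538462; launch V₁=10·150/650=2.307692
k=0 src: V=2.3077
k=1 load: inc=2.307692, refl=2.307692·0.538462=1.2426; V=0.000000+2.307692+1.242604=3.5503
k=2 src: inc=1.242604, refl=1.242604·0.538462=0.6691; V=2.307692+1.242604+0.669094=4.2194
k=3 load: inc=0.669094, refl=0.669094·0.538462=0.3603; V=3.550296+0.669094+0.360282=4.5797
k=4 src: inc=0.360282, refl=0.360282·0.538462=0.1940; V=4.219390+0.360282+0.193998=4.7737
k=5 load: inc=0.193998, refl=0.193998·0.538462=0.1045; V=4.579672+0.193998+0.104460=4.8781
k=6 src: inc=0.104460, refl=0.104460·0.538462=0.0562; V=4.773669+0.104460+0.056248=4.9344
k=7 load: inc=0.056248, refl=0.056248·0.538462=0.0303; V=4.878130+0.056248+0.030287=4.9647
k=8 src: inc=0.030287, refl=0.030287·0.538462=0.0163; V=4.934377+0.030287+0.016309=4.9810
k=9 load: inc=0.016309, refl=0.016309·0.538462=0.0088; V=4.964665+0.016309+0.008782=4.9898
k=10 src: inc=0.008782, refl=0.008782·0.538462=0.0047; V=4.980973+0.008782+0.004729=4.9945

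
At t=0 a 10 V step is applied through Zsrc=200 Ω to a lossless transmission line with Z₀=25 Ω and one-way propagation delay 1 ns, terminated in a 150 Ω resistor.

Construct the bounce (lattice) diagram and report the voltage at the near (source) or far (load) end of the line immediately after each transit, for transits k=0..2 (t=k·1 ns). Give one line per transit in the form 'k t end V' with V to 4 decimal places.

0 0 source 1.1111
1 1 load 1.9048
2 2 source 2.5220

Γ_L=0.714286, Γ_S=0.777778; launch V₁=10·25/225=1.111111
k=0 src: V=1.1111
k=1 load: inc=1.111111, refl=1.111111·0.714286=0.7937; V=0.000000+1.111111+0.793651=1.9048
k=2 src: inc=0.793651, refl=0.793651·0.777778=0.6173; V=1.111111+0.793651+0.617284=2.5220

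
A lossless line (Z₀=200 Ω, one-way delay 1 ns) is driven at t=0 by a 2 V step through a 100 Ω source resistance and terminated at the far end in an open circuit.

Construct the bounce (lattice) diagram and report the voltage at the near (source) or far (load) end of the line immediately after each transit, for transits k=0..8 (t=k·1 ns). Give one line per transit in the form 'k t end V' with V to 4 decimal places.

0 0 source 1.3333
1 1 load 2.6667
2 2 source 2.2222
3 3 load 1.7778
4 4 source 1.9259
5 5 load 2.0741
6 6 source 2.0247
7 7 load 1.9753
8 8 source 1.9918

Γ_L=1.000000, Γ_S=-0.333333; launch V₁=2·200/300=1.333333
k=0 src: V=1.3333
k=1 load: inc=1.333333, refl=1.333333·1.000000=1.3333; V=0.000000+1.333333+1.333333=2.6667
k=2 src: inc=1.333333, refl=1.333333·-0.333333=-0.4444; V=1.333333+1.333333+-0.444444=2.2222
k=3 load: inc=-0.444444, refl=-0.444444·1.000000=-0.4444; V=2.666667+-0.444444+-0.444444=1.7778
k=4 src: inc=-0.444444, refl=-0.444444·-0.333333=0.1481; V=2.222222+-0.444444+0.148148=1.9259
k=5 load: inc=0.148148, refl=0.148148·1.000000=0.1481; V=1.777778+0.148148+0.148148=2.0741
k=6 src: inc=0.148148, refl=0.148148·-0.333333=-0.0494; V=1.925926+0.148148+-0.049383=2.0247
k=7 load: inc=-0.049383, refl=-0.049383·1.000000=-0.0494; V=2.074074+-0.049383+-0.049383=1.9753
k=8 src: inc=-0.049383, refl=-0.049383·-0.333333=0.0165; V=2.024691+-0.049383+0.016461=1.9918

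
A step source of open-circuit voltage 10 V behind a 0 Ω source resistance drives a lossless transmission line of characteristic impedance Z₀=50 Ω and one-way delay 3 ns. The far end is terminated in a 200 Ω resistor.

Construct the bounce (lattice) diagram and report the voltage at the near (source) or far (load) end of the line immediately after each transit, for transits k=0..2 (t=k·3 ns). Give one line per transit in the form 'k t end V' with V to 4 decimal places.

Γ_L=0.600000, Γ_S=-1.000000; launch V₁=10·50/50=10.000000
k=0 src: V=10.0000
k=1 load: inc=10.000000, refl=10.000000·0.600000=6.0000; V=0.000000+10.000000+6.000000=16.0000
k=2 src: inc=6.000000, refl=6.000000·-1.000000=-6.0000; V=10.000000+6.000000+-6.000000=10.0000

0 0 source 10.0000
1 3 load 16.0000
2 6 source 10.0000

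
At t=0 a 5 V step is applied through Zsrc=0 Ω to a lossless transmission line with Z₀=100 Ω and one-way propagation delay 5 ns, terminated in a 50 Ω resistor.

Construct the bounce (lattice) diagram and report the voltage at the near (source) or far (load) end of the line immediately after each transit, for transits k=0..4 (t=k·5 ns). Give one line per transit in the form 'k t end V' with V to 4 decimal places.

0 0 source 5.0000
1 5 load 3.3333
2 10 source 5.0000
3 15 load 4.4444
4 20 source 5.0000

Γ_L=-0.333333, Γ_S=-1.000000; launch V₁=5·100/100=5.000000
k=0 src: V=5.0000
k=1 load: inc=5.000000, refl=5.000000·-0.333333=-1.6667; V=0.000000+5.000000+-1.666667=3.3333
k=2 src: inc=-1.666667, refl=-1.666667·-1.000000=1.6667; V=5.000000+-1.666667+1.666667=5.0000
k=3 load: inc=1.666667, refl=1.666667·-0.333333=-0.5556; V=3.333333+1.666667+-0.555556=4.4444
k=4 src: inc=-0.555556, refl=-0.555556·-1.000000=0.5556; V=5.000000+-0.555556+0.555556=5.0000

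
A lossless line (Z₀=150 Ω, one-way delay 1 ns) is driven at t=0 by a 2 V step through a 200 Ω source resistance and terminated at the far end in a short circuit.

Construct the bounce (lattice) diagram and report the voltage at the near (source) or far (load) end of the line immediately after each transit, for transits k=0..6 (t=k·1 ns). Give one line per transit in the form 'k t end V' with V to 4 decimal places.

Γ_L=-1.000000, Γ_S=0.142857; launch V₁=2·150/350=0.857143
k=0 src: V=0.8571
k=1 load: inc=0.857143, refl=0.857143·-1.000000=-0.8571; V=0.000000+0.857143+-0.857143=0.0000
k=2 src: inc=-0.857143, refl=-0.857143·0.142857=-0.1224; V=0.857143+-0.857143+-0.122449=-0.1224
k=3 load: inc=-0.122449, refl=-0.122449·-1.000000=0.1224; V=0.000000+-0.122449+0.122449=0.0000
k=4 src: inc=0.122449, refl=0.122449·0.142857=0.0175; V=-0.122449+0.122449+0.017493=0.0175
k=5 load: inc=0.017493, refl=0.017493·-1.000000=-0.0175; V=0.000000+0.017493+-0.017493=0.0000
k=6 src: inc=-0.017493, refl=-0.017493·0.142857=-0.0025; V=0.017493+-0.017493+-0.002499=-0.0025

0 0 source 0.8571
1 1 load 0.0000
2 2 source -0.1224
3 3 load 0.0000
4 4 source 0.0175
5 5 load 0.0000
6 6 source -0.0025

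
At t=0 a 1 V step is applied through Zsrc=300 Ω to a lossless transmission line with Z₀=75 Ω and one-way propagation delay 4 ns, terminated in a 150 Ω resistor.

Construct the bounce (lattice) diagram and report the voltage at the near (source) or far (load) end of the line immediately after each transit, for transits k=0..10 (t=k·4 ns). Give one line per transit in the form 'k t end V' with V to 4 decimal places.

0 0 source 0.2000
1 4 load 0.2667
2 8 source 0.3067
3 12 load 0.3200
4 16 source 0.3280
5 20 load 0.3307
6 24 source 0.3323
7 28 load 0.3328
8 32 source 0.3331
9 36 load 0.3332
10 40 source 0.3333

Γ_L=0.333333, Γ_S=0.600000; launch V₁=1·75/375=0.200000
k=0 src: V=0.2000
k=1 load: inc=0.200000, refl=0.200000·0.333333=0.0667; V=0.000000+0.200000+0.066667=0.2667
k=2 src: inc=0.066667, refl=0.066667·0.600000=0.0400; V=0.200000+0.066667+0.040000=0.3067
k=3 load: inc=0.040000, refl=0.040000·0.333333=0.0133; V=0.266667+0.040000+0.013333=0.3200
k=4 src: inc=0.013333, refl=0.013333·0.600000=0.0080; V=0.306667+0.013333+0.008000=0.3280
k=5 load: inc=0.008000, refl=0.008000·0.333333=0.0027; V=0.320000+0.008000+0.002667=0.3307
k=6 src: inc=0.002667, refl=0.002667·0.600000=0.0016; V=0.328000+0.002667+0.001600=0.3323
k=7 load: inc=0.001600, refl=0.001600·0.333333=0.0005; V=0.330667+0.001600+0.000533=0.3328
k=8 src: inc=0.000533, refl=0.000533·0.600000=0.0003; V=0.332267+0.000533+0.000320=0.3331
k=9 load: inc=0.000320, refl=0.000320·0.333333=0.0001; V=0.332800+0.000320+0.000107=0.3332
k=10 src: inc=0.000107, refl=0.000107·0.600000=0.0001; V=0.333120+0.000107+0.000064=0.3333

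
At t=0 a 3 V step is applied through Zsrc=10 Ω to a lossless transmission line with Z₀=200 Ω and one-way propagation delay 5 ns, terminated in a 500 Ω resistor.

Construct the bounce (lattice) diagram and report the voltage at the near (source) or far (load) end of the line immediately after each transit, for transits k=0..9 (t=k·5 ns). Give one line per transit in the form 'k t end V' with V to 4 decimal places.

0 0 source 2.8571
1 5 load 4.0816
2 10 source 2.9738
3 15 load 2.4990
4 20 source 2.9285
5 25 load 3.1126
6 30 source 2.9461
7 35 load 2.8747
8 40 source 2.9393
9 45 load 2.9670

Γ_L=0.428571, Γ_S=-0.904762; launch V₁=3·200/210=2.857143
k=0 src: V=2.8571
k=1 load: inc=2.857143, refl=2.857143·0.428571=1.2245; V=0.000000+2.857143+1.224490=4.0816
k=2 src: inc=1.224490, refl=1.224490·-0.904762=-1.1079; V=2.857143+1.224490+-1.107872=2.9738
k=3 load: inc=-1.107872, refl=-1.107872·0.428571=-0.4748; V=4.081633+-1.107872+-0.474802=2.4990
k=4 src: inc=-0.474802, refl=-0.474802·-0.904762=0.4296; V=2.973761+-0.474802+0.429583=2.9285
k=5 load: inc=0.429583, refl=0.429583·0.428571=0.1841; V=2.498959+0.429583+0.184107=3.1126
k=6 src: inc=0.184107, refl=0.184107·-0.904762=-0.1666; V=2.928542+0.184107+-0.166573=2.9461
k=7 load: inc=-0.166573, refl=-0.166573·0.428571=-0.0714; V=3.112649+-0.166573+-0.071388=2.8747
k=8 src: inc=-0.071388, refl=-0.071388·-0.904762=0.0646; V=2.946076+-0.071388+0.064590=2.9393
k=9 load: inc=0.064590, refl=0.064590·0.428571=0.0277; V=2.874687+0.064590+0.027681=2.9670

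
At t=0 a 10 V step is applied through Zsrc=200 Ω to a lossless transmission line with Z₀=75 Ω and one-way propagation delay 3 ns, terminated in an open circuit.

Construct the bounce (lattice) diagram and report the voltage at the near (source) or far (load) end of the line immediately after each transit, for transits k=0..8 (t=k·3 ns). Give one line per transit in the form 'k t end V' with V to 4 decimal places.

0 0 source 2.7273
1 3 load 5.4545
2 6 source 6.6942
3 9 load 7.9339
4 12 source 8.4974
5 15 load 9.0609
6 18 source 9.3170
7 21 load 9.5731
8 24 source 9.6895

Γ_L=1.000000, Γ_S=0.454545; launch V₁=10·75/275=2.727273
k=0 src: V=2.7273
k=1 load: inc=2.727273, refl=2.727273·1.000000=2.7273; V=0.000000+2.727273+2.727273=5.4545
k=2 src: inc=2.727273, refl=2.727273·0.454545=1.2397; V=2.727273+2.727273+1.239669=6.6942
k=3 load: inc=1.239669, refl=1.239669·1.000000=1.2397; V=5.454545+1.239669+1.239669=7.9339
k=4 src: inc=1.239669, refl=1.239669·0.454545=0.5635; V=6.694215+1.239669+0.563486=8.4974
k=5 load: inc=0.563486, refl=0.563486·1.000000=0.5635; V=7.933884+0.563486+0.563486=9.0609
k=6 src: inc=0.563486, refl=0.563486·0.454545=0.2561; V=8.497370+0.563486+0.256130=9.3170
k=7 load: inc=0.256130, refl=0.256130·1.000000=0.2561; V=9.060856+0.256130+0.256130=9.5731
k=8 src: inc=0.256130, refl=0.256130·0.454545=0.1164; V=9.316987+0.256130+0.116423=9.6895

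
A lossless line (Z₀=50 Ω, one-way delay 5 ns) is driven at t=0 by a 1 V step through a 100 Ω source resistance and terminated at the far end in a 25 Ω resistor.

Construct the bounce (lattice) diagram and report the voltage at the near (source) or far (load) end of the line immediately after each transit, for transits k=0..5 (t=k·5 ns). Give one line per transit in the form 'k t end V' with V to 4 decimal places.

0 0 source 0.3333
1 5 load 0.2222
2 10 source 0.1852
3 15 load 0.1975
4 20 source 0.2016
5 25 load 0.2003

Γ_L=-0.333333, Γ_S=0.333333; launch V₁=1·50/150=0.333333
k=0 src: V=0.3333
k=1 load: inc=0.333333, refl=0.333333·-0.333333=-0.1111; V=0.000000+0.333333+-0.111111=0.2222
k=2 src: inc=-0.111111, refl=-0.111111·0.333333=-0.0370; V=0.333333+-0.111111+-0.037037=0.1852
k=3 load: inc=-0.037037, refl=-0.037037·-0.333333=0.0123; V=0.222222+-0.037037+0.012346=0.1975
k=4 src: inc=0.012346, refl=0.012346·0.333333=0.0041; V=0.185185+0.012346+0.004115=0.2016
k=5 load: inc=0.004115, refl=0.004115·-0.333333=-0.0014; V=0.197531+0.004115+-0.001372=0.2003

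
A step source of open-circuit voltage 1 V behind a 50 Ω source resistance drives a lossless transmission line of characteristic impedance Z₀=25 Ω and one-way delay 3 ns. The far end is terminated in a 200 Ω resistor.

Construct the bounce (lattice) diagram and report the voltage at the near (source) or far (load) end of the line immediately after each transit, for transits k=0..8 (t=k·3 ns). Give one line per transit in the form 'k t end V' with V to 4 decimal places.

Γ_L=0.777778, Γ_S=0.333333; launch V₁=1·25/75=0.333333
k=0 src: V=0.3333
k=1 load: inc=0.333333, refl=0.333333·0.777778=0.2593; V=0.000000+0.333333+0.259259=0.5926
k=2 src: inc=0.259259, refl=0.259259·0.333333=0.0864; V=0.333333+0.259259+0.086420=0.6790
k=3 load: inc=0.086420, refl=0.086420·0.777778=0.0672; V=0.592593+0.086420+0.067215=0.7462
k=4 src: inc=0.067215, refl=0.067215·0.333333=0.0224; V=0.679012+0.067215+0.022405=0.7686
k=5 load: inc=0.022405, refl=0.022405·0.777778=0.0174; V=0.746228+0.022405+0.017426=0.7861
k=6 src: inc=0.017426, refl=0.017426·0.333333=0.0058; V=0.768633+0.017426+0.005809=0.7919
k=7 load: inc=0.005809, refl=0.005809·0.777778=0.0045; V=0.786059+0.005809+0.004518=0.7964
k=8 src: inc=0.004518, refl=0.004518·0.333333=0.0015; V=0.791868+0.004518+0.001506=0.7979

0 0 source 0.3333
1 3 load 0.5926
2 6 source 0.6790
3 9 load 0.7462
4 12 source 0.7686
5 15 load 0.7861
6 18 source 0.7919
7 21 load 0.7964
8 24 source 0.7979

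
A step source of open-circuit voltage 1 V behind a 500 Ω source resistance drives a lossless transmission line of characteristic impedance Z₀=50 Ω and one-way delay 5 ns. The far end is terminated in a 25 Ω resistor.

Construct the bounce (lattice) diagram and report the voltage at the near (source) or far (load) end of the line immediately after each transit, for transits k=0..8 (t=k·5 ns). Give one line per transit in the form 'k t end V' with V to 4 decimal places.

Γ_L=-0.333333, Γ_S=0.818182; launch V₁=1·50/550=0.090909
k=0 src: V=0.0909
k=1 load: inc=0.090909, refl=0.090909·-0.333333=-0.0303; V=0.000000+0.090909+-0.030303=0.0606
k=2 src: inc=-0.030303, refl=-0.030303·0.818182=-0.0248; V=0.090909+-0.030303+-0.024793=0.0358
k=3 load: inc=-0.024793, refl=-0.024793·-0.333333=0.0083; V=0.060606+-0.024793+0.008264=0.0441
k=4 src: inc=0.008264, refl=0.008264·0.818182=0.0068; V=0.035813+0.008264+0.006762=0.0508
k=5 load: inc=0.006762, refl=0.006762·-0.333333=-0.0023; V=0.044077+0.006762+-0.002254=0.0486
k=6 src: inc=-0.002254, refl=-0.002254·0.818182=-0.0018; V=0.050839+-0.002254+-0.001844=0.0467
k=7 load: inc=-0.001844, refl=-0.001844·-0.333333=0.0006; V=0.048585+-0.001844+0.000615=0.0474
k=8 src: inc=0.000615, refl=0.000615·0.818182=0.0005; V=0.046741+0.000615+0.000503=0.0479

0 0 source 0.0909
1 5 load 0.0606
2 10 source 0.0358
3 15 load 0.0441
4 20 source 0.0508
5 25 load 0.0486
6 30 source 0.0467
7 35 load 0.0474
8 40 source 0.0479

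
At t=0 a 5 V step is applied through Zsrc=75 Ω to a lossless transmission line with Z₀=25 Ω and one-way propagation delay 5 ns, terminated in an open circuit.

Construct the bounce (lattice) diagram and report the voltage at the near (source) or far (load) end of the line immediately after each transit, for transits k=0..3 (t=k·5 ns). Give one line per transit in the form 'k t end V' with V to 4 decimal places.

0 0 source 1.2500
1 5 load 2.5000
2 10 source 3.1250
3 15 load 3.7500

Γ_L=1.000000, Γ_S=0.500000; launch V₁=5·25/100=1.250000
k=0 src: V=1.2500
k=1 load: inc=1.250000, refl=1.250000·1.000000=1.2500; V=0.000000+1.250000+1.250000=2.5000
k=2 src: inc=1.250000, refl=1.250000·0.500000=0.6250; V=1.250000+1.250000+0.625000=3.1250
k=3 load: inc=0.625000, refl=0.625000·1.000000=0.6250; V=2.500000+0.625000+0.625000=3.7500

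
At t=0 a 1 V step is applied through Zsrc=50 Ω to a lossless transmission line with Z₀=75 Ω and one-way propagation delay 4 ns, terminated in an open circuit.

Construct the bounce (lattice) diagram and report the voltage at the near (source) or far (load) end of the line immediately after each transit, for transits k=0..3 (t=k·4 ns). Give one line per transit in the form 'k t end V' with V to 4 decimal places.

0 0 source 0.6000
1 4 load 1.2000
2 8 source 1.0800
3 12 load 0.9600

Γ_L=1.000000, Γ_S=-0.200000; launch V₁=1·75/125=0.600000
k=0 src: V=0.6000
k=1 load: inc=0.600000, refl=0.600000·1.000000=0.6000; V=0.000000+0.600000+0.600000=1.2000
k=2 src: inc=0.600000, refl=0.600000·-0.200000=-0.1200; V=0.600000+0.600000+-0.120000=1.0800
k=3 load: inc=-0.120000, refl=-0.120000·1.000000=-0.1200; V=1.200000+-0.120000+-0.120000=0.9600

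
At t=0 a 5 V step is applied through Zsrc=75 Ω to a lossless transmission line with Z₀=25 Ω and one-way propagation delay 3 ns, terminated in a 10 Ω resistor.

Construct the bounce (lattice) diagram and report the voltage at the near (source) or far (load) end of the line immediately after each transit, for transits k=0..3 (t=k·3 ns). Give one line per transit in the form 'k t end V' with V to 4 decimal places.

0 0 source 1.2500
1 3 load 0.7143
2 6 source 0.4464
3 9 load 0.5612

Γ_L=-0.428571, Γ_S=0.500000; launch V₁=5·25/100=1.250000
k=0 src: V=1.2500
k=1 load: inc=1.250000, refl=1.250000·-0.428571=-0.5357; V=0.000000+1.250000+-0.535714=0.7143
k=2 src: inc=-0.535714, refl=-0.535714·0.500000=-0.2679; V=1.250000+-0.535714+-0.267857=0.4464
k=3 load: inc=-0.267857, refl=-0.267857·-0.428571=0.1148; V=0.714286+-0.267857+0.114796=0.5612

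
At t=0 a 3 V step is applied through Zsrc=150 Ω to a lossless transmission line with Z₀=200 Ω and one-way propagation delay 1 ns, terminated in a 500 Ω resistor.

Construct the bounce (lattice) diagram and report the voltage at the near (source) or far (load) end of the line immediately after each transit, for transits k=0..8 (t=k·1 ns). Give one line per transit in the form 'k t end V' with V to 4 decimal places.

Γ_L=0.428571, Γ_S=-0.142857; launch V₁=3·200/350=1.714286
k=0 src: V=1.7143
k=1 load: inc=1.714286, refl=1.714286·0.428571=0.7347; V=0.000000+1.714286+0.734694=2.4490
k=2 src: inc=0.734694, refl=0.734694·-0.142857=-0.1050; V=1.714286+0.734694+-0.104956=2.3440
k=3 load: inc=-0.104956, refl=-0.104956·0.428571=-0.0450; V=2.448980+-0.104956+-0.044981=2.2990
k=4 src: inc=-0.044981, refl=-0.044981·-0.142857=0.0064; V=2.344023+-0.044981+0.006426=2.3055
k=5 load: inc=0.006426, refl=0.006426·0.428571=0.0028; V=2.299042+0.006426+0.002754=2.3082
k=6 src: inc=0.002754, refl=0.002754·-0.142857=-0.0004; V=2.305468+0.002754+-0.000393=2.3078
k=7 load: inc=-0.000393, refl=-0.000393·0.428571=-0.0002; V=2.308222+-0.000393+-0.000169=2.3077
k=8 src: inc=-0.000169, refl=-0.000169·-0.142857=0.0000; V=2.307828+-0.000169+0.000024=2.3077

0 0 source 1.7143
1 1 load 2.4490
2 2 source 2.3440
3 3 load 2.2990
4 4 source 2.3055
5 5 load 2.3082
6 6 source 2.3078
7 7 load 2.3077
8 8 source 2.3077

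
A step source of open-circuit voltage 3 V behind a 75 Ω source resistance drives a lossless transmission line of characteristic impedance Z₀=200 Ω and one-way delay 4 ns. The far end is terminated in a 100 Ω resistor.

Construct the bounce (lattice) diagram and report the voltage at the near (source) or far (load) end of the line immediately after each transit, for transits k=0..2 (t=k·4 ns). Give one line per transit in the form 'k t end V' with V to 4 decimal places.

Γ_L=-0.333333, Γ_S=-0.454545; launch V₁=3·200/275=2.181818
k=0 src: V=2.1818
k=1 load: inc=2.181818, refl=2.181818·-0.333333=-0.7273; V=0.000000+2.181818+-0.727273=1.4545
k=2 src: inc=-0.727273, refl=-0.727273·-0.454545=0.3306; V=2.181818+-0.727273+0.330579=1.7851

0 0 source 2.1818
1 4 load 1.4545
2 8 source 1.7851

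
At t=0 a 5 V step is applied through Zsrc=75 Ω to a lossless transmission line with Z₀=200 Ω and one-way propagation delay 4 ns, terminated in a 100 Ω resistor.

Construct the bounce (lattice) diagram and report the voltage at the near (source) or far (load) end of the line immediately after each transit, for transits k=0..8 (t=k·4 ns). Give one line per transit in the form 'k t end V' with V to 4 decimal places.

Γ_L=-0.333333, Γ_S=-0.454545; launch V₁=5·200/275=3.636364
k=0 src: V=3.6364
k=1 load: inc=3.636364, refl=3.636364·-0.333333=-1.2121; V=0.000000+3.636364+-1.212121=2.4242
k=2 src: inc=-1.212121, refl=-1.212121·-0.454545=0.5510; V=3.636364+-1.212121+0.550964=2.9752
k=3 load: inc=0.550964, refl=0.550964·-0.333333=-0.1837; V=2.424242+0.550964+-0.183655=2.7916
k=4 src: inc=-0.183655, refl=-0.183655·-0.454545=0.0835; V=2.975207+-0.183655+0.083479=2.8750
k=5 load: inc=0.083479, refl=0.083479·-0.333333=-0.0278; V=2.791552+0.083479+-0.027826=2.8472
k=6 src: inc=-0.027826, refl=-0.027826·-0.454545=0.0126; V=2.875031+-0.027826+0.012648=2.8599
k=7 load: inc=0.012648, refl=0.012648·-0.333333=-0.0042; V=2.847205+0.012648+-0.004216=2.8556
k=8 src: inc=-0.004216, refl=-0.004216·-0.454545=0.0019; V=2.859853+-0.004216+0.001916=2.8576

0 0 source 3.6364
1 4 load 2.4242
2 8 source 2.9752
3 12 load 2.7916
4 16 source 2.8750
5 20 load 2.8472
6 24 source 2.8599
7 28 load 2.8556
8 32 source 2.8576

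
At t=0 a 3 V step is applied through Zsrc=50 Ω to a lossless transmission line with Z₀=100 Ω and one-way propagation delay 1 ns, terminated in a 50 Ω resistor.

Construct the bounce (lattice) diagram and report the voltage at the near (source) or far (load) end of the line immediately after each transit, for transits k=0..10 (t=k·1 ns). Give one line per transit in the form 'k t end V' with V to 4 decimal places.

0 0 source 2.0000
1 1 load 1.3333
2 2 source 1.5556
3 3 load 1.4815
4 4 source 1.5062
5 5 load 1.4979
6 6 source 1.5007
7 7 load 1.4998
8 8 source 1.5001
9 9 load 1.5000
10 10 source 1.5000

Γ_L=-0.333333, Γ_S=-0.333333; launch V₁=3·100/150=2.000000
k=0 src: V=2.0000
k=1 load: inc=2.000000, refl=2.000000·-0.333333=-0.6667; V=0.000000+2.000000+-0.666667=1.3333
k=2 src: inc=-0.666667, refl=-0.666667·-0.333333=0.2222; V=2.000000+-0.666667+0.222222=1.5556
k=3 load: inc=0.222222, refl=0.222222·-0.333333=-0.0741; V=1.333333+0.222222+-0.074074=1.4815
k=4 src: inc=-0.074074, refl=-0.074074·-0.333333=0.0247; V=1.555556+-0.074074+0.024691=1.5062
k=5 load: inc=0.024691, refl=0.024691·-0.333333=-0.0082; V=1.481481+0.024691+-0.008230=1.4979
k=6 src: inc=-0.008230, refl=-0.008230·-0.333333=0.0027; V=1.506173+-0.008230+0.002743=1.5007
k=7 load: inc=0.002743, refl=0.002743·-0.333333=-0.0009; V=1.497942+0.002743+-0.000914=1.4998
k=8 src: inc=-0.000914, refl=-0.000914·-0.333333=0.0003; V=1.500686+-0.000914+0.000305=1.5001
k=9 load: inc=0.000305, refl=0.000305·-0.333333=-0.0001; V=1.499771+0.000305+-0.000102=1.5000
k=10 src: inc=-0.000102, refl=-0.000102·-0.333333=0.0000; V=1.500076+-0.000102+0.000034=1.5000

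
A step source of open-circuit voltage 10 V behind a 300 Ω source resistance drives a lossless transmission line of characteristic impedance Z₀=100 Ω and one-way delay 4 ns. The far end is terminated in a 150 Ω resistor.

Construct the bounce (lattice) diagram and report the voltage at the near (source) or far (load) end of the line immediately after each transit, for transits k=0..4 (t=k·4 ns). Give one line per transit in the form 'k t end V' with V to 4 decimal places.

0 0 source 2.5000
1 4 load 3.0000
2 8 source 3.2500
3 12 load 3.3000
4 16 source 3.3250

Γ_L=0.200000, Γ_S=0.500000; launch V₁=10·100/400=2.500000
k=0 src: V=2.5000
k=1 load: inc=2.500000, refl=2.500000·0.200000=0.5000; V=0.000000+2.500000+0.500000=3.0000
k=2 src: inc=0.500000, refl=0.500000·0.500000=0.2500; V=2.500000+0.500000+0.250000=3.2500
k=3 load: inc=0.250000, refl=0.250000·0.200000=0.0500; V=3.000000+0.250000+0.050000=3.3000
k=4 src: inc=0.050000, refl=0.050000·0.500000=0.0250; V=3.250000+0.050000+0.025000=3.3250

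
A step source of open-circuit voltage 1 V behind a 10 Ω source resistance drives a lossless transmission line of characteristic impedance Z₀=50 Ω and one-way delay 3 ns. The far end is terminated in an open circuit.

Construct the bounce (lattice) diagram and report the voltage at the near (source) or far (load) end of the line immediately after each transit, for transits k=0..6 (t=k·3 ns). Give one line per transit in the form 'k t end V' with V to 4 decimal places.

Γ_L=1.000000, Γ_S=-0.666667; launch V₁=1·50/60=0.833333
k=0 src: V=0.8333
k=1 load: inc=0.833333, refl=0.833333·1.000000=0.8333; V=0.000000+0.833333+0.833333=1.6667
k=2 src: inc=0.833333, refl=0.833333·-0.666667=-0.5556; V=0.833333+0.833333+-0.555556=1.1111
k=3 load: inc=-0.555556, refl=-0.555556·1.000000=-0.5556; V=1.666667+-0.555556+-0.555556=0.5556
k=4 src: inc=-0.555556, refl=-0.555556·-0.666667=0.3704; V=1.111111+-0.555556+0.370370=0.9259
k=5 load: inc=0.370370, refl=0.370370·1.000000=0.3704; V=0.555556+0.370370+0.370370=1.2963
k=6 src: inc=0.370370, refl=0.370370·-0.666667=-0.2469; V=0.925926+0.370370+-0.246914=1.0494

0 0 source 0.8333
1 3 load 1.6667
2 6 source 1.1111
3 9 load 0.5556
4 12 source 0.9259
5 15 load 1.2963
6 18 source 1.0494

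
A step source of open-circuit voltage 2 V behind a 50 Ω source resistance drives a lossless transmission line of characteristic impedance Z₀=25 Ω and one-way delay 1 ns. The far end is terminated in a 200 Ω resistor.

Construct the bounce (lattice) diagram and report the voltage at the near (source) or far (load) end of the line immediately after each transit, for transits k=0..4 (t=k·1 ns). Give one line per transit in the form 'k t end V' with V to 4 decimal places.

Γ_L=0.777778, Γ_S=0.333333; launch V₁=2·25/75=0.666667
k=0 src: V=0.6667
k=1 load: inc=0.666667, refl=0.666667·0.777778=0.5185; V=0.000000+0.666667+0.518519=1.1852
k=2 src: inc=0.518519, refl=0.518519·0.333333=0.1728; V=0.666667+0.518519+0.172840=1.3580
k=3 load: inc=0.172840, refl=0.172840·0.777778=0.1344; V=1.185185+0.172840+0.134431=1.4925
k=4 src: inc=0.134431, refl=0.134431·0.333333=0.0448; V=1.358025+0.134431+0.044810=1.5373

0 0 source 0.6667
1 1 load 1.1852
2 2 source 1.3580
3 3 load 1.4925
4 4 source 1.5373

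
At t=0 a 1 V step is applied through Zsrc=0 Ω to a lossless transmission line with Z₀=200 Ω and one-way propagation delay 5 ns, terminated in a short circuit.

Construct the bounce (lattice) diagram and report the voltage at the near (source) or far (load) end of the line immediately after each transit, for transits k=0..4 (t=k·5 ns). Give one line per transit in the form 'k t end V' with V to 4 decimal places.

Γ_L=-1.000000, Γ_S=-1.000000; launch V₁=1·200/200=1.000000
k=0 src: V=1.0000
k=1 load: inc=1.000000, refl=1.000000·-1.000000=-1.0000; V=0.000000+1.000000+-1.000000=0.0000
k=2 src: inc=-1.000000, refl=-1.000000·-1.000000=1.0000; V=1.000000+-1.000000+1.000000=1.0000
k=3 load: inc=1.000000, refl=1.000000·-1.000000=-1.0000; V=0.000000+1.000000+-1.000000=0.0000
k=4 src: inc=-1.000000, refl=-1.000000·-1.000000=1.0000; V=1.000000+-1.000000+1.000000=1.0000

0 0 source 1.0000
1 5 load 0.0000
2 10 source 1.0000
3 15 load 0.0000
4 20 source 1.0000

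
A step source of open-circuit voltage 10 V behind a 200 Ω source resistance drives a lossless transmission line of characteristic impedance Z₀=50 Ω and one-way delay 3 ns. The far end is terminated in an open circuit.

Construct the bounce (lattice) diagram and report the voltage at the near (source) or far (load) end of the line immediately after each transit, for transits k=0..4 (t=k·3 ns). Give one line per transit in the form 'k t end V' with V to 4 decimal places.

0 0 source 2.0000
1 3 load 4.0000
2 6 source 5.2000
3 9 load 6.4000
4 12 source 7.1200

Γ_L=1.000000, Γ_S=0.600000; launch V₁=10·50/250=2.000000
k=0 src: V=2.0000
k=1 load: inc=2.000000, refl=2.000000·1.000000=2.0000; V=0.000000+2.000000+2.000000=4.0000
k=2 src: inc=2.000000, refl=2.000000·0.600000=1.2000; V=2.000000+2.000000+1.200000=5.2000
k=3 load: inc=1.200000, refl=1.200000·1.000000=1.2000; V=4.000000+1.200000+1.200000=6.4000
k=4 src: inc=1.200000, refl=1.200000·0.600000=0.7200; V=5.200000+1.200000+0.720000=7.1200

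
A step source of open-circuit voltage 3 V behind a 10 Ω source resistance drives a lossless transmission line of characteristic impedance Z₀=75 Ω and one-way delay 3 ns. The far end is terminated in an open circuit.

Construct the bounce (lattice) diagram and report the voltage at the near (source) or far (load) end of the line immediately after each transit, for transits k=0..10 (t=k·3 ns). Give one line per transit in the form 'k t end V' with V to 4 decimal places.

Γ_L=1.000000, Γ_S=-0.764706; launch V₁=3·75/85=2.647059
k=0 src: V=2.6471
k=1 load: inc=2.647059, refl=2.647059·1.000000=2.6471; V=0.000000+2.647059+2.647059=5.2941
k=2 src: inc=2.647059, refl=2.647059·-0.764706=-2.0242; V=2.647059+2.647059+-2.024221=3.2699
k=3 load: inc=-2.024221, refl=-2.024221·1.000000=-2.0242; V=5.294118+-2.024221+-2.024221=1.2457
k=4 src: inc=-2.024221, refl=-2.024221·-0.764706=1.5479; V=3.269896+-2.024221+1.547934=2.7936
k=5 load: inc=1.547934, refl=1.547934·1.000000=1.5479; V=1.245675+1.547934+1.547934=4.3415
k=6 src: inc=1.547934, refl=1.547934·-0.764706=-1.1837; V=2.793609+1.547934+-1.183714=3.1578
k=7 load: inc=-1.183714, refl=-1.183714·1.000000=-1.1837; V=4.341543+-1.183714+-1.183714=1.9741
k=8 src: inc=-1.183714, refl=-1.183714·-0.764706=0.9052; V=3.157829+-1.183714+0.905193=2.8793
k=9 load: inc=0.905193, refl=0.905193·1.000000=0.9052; V=1.974114+0.905193+0.905193=3.7845
k=10 src: inc=0.905193, refl=0.905193·-0.764706=-0.6922; V=2.879308+0.905193+-0.692207=3.0923

0 0 source 2.6471
1 3 load 5.2941
2 6 source 3.2699
3 9 load 1.2457
4 12 source 2.7936
5 15 load 4.3415
6 18 source 3.1578
7 21 load 1.9741
8 24 source 2.8793
9 27 load 3.7845
10 30 source 3.0923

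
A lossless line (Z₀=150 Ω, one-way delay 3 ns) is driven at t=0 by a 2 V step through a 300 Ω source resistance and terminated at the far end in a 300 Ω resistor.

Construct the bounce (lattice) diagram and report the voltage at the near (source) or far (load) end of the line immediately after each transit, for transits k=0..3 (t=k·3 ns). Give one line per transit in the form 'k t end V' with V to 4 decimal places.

Γ_L=0.333333, Γ_S=0.333333; launch V₁=2·150/450=0.666667
k=0 src: V=0.6667
k=1 load: inc=0.666667, refl=0.666667·0.333333=0.2222; V=0.000000+0.666667+0.222222=0.8889
k=2 src: inc=0.222222, refl=0.222222·0.333333=0.0741; V=0.666667+0.222222+0.074074=0.9630
k=3 load: inc=0.074074, refl=0.074074·0.333333=0.0247; V=0.888889+0.074074+0.024691=0.9877

0 0 source 0.6667
1 3 load 0.8889
2 6 source 0.9630
3 9 load 0.9877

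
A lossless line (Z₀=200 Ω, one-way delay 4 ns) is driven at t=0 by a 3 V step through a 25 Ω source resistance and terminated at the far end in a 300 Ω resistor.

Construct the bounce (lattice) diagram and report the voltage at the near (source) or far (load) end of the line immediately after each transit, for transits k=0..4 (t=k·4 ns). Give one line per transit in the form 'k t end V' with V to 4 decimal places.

0 0 source 2.6667
1 4 load 3.2000
2 8 source 2.7852
3 12 load 2.7022
4 16 source 2.7667

Γ_L=0.200000, Γ_S=-0.777778; launch V₁=3·200/225=2.666667
k=0 src: V=2.6667
k=1 load: inc=2.666667, refl=2.666667·0.200000=0.5333; V=0.000000+2.666667+0.533333=3.2000
k=2 src: inc=0.533333, refl=0.533333·-0.777778=-0.4148; V=2.666667+0.533333+-0.414815=2.7852
k=3 load: inc=-0.414815, refl=-0.414815·0.200000=-0.0830; V=3.200000+-0.414815+-0.082963=2.7022
k=4 src: inc=-0.082963, refl=-0.082963·-0.777778=0.0645; V=2.785185+-0.082963+0.064527=2.7667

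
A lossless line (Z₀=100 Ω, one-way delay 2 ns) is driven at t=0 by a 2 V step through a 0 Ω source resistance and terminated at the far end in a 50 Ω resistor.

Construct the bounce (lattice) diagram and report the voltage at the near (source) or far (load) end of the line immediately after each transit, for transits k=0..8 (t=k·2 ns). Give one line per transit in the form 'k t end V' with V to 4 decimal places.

0 0 source 2.0000
1 2 load 1.3333
2 4 source 2.0000
3 6 load 1.7778
4 8 source 2.0000
5 10 load 1.9259
6 12 source 2.0000
7 14 load 1.9753
8 16 source 2.0000

Γ_L=-0.333333, Γ_S=-1.000000; launch V₁=2·100/100=2.000000
k=0 src: V=2.0000
k=1 load: inc=2.000000, refl=2.000000·-0.333333=-0.6667; V=0.000000+2.000000+-0.666667=1.3333
k=2 src: inc=-0.666667, refl=-0.666667·-1.000000=0.6667; V=2.000000+-0.666667+0.666667=2.0000
k=3 load: inc=0.666667, refl=0.666667·-0.333333=-0.2222; V=1.333333+0.666667+-0.222222=1.7778
k=4 src: inc=-0.222222, refl=-0.222222·-1.000000=0.2222; V=2.000000+-0.222222+0.222222=2.0000
k=5 load: inc=0.222222, refl=0.222222·-0.333333=-0.0741; V=1.777778+0.222222+-0.074074=1.9259
k=6 src: inc=-0.074074, refl=-0.074074·-1.000000=0.0741; V=2.000000+-0.074074+0.074074=2.0000
k=7 load: inc=0.074074, refl=0.074074·-0.333333=-0.0247; V=1.925926+0.074074+-0.024691=1.9753
k=8 src: inc=-0.024691, refl=-0.024691·-1.000000=0.0247; V=2.000000+-0.024691+0.024691=2.0000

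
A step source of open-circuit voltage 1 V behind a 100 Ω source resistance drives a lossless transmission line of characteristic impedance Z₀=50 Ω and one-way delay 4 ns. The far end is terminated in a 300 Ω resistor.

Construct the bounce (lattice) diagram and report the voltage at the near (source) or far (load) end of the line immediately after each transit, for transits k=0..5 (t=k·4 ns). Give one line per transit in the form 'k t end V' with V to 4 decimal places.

0 0 source 0.3333
1 4 load 0.5714
2 8 source 0.6508
3 12 load 0.7075
4 16 source 0.7264
5 20 load 0.7399

Γ_L=0.714286, Γ_S=0.333333; launch V₁=1·50/150=0.333333
k=0 src: V=0.3333
k=1 load: inc=0.333333, refl=0.333333·0.714286=0.2381; V=0.000000+0.333333+0.238095=0.5714
k=2 src: inc=0.238095, refl=0.238095·0.333333=0.0794; V=0.333333+0.238095+0.079365=0.6508
k=3 load: inc=0.079365, refl=0.079365·0.714286=0.0567; V=0.571429+0.079365+0.056689=0.7075
k=4 src: inc=0.056689, refl=0.056689·0.333333=0.0189; V=0.650794+0.056689+0.018896=0.7264
k=5 load: inc=0.018896, refl=0.018896·0.714286=0.0135; V=0.707483+0.018896+0.013497=0.7399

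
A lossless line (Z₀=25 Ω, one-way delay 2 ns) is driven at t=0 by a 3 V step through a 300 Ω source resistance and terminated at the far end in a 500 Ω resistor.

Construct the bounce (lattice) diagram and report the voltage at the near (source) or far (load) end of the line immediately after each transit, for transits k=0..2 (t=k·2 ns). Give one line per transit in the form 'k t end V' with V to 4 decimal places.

Γ_L=0.904762, Γ_S=0.846154; launch V₁=3·25/325=0.230769
k=0 src: V=0.2308
k=1 load: inc=0.230769, refl=0.230769·0.904762=0.2088; V=0.000000+0.230769+0.208791=0.4396
k=2 src: inc=0.208791, refl=0.208791·0.846154=0.1767; V=0.230769+0.208791+0.176669=0.6162

0 0 source 0.2308
1 2 load 0.4396
2 4 source 0.6162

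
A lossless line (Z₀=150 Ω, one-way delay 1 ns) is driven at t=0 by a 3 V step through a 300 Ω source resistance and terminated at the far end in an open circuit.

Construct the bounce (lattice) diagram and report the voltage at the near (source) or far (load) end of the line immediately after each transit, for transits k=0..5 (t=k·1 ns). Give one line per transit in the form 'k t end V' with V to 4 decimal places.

0 0 source 1.0000
1 1 load 2.0000
2 2 source 2.3333
3 3 load 2.6667
4 4 source 2.7778
5 5 load 2.8889

Γ_L=1.000000, Γ_S=0.333333; launch V₁=3·150/450=1.000000
k=0 src: V=1.0000
k=1 load: inc=1.000000, refl=1.000000·1.000000=1.0000; V=0.000000+1.000000+1.000000=2.0000
k=2 src: inc=1.000000, refl=1.000000·0.333333=0.3333; V=1.000000+1.000000+0.333333=2.3333
k=3 load: inc=0.333333, refl=0.333333·1.000000=0.3333; V=2.000000+0.333333+0.333333=2.6667
k=4 src: inc=0.333333, refl=0.333333·0.333333=0.1111; V=2.333333+0.333333+0.111111=2.7778
k=5 load: inc=0.111111, refl=0.111111·1.000000=0.1111; V=2.666667+0.111111+0.111111=2.8889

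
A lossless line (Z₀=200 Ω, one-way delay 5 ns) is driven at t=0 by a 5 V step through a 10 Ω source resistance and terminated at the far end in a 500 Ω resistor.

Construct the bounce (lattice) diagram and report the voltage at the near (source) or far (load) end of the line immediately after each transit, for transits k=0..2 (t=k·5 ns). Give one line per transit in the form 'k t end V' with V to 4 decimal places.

Γ_L=0.428571, Γ_S=-0.904762; launch V₁=5·200/210=4.761905
k=0 src: V=4.7619
k=1 load: inc=4.761905, refl=4.761905·0.428571=2.0408; V=0.000000+4.761905+2.040816=6.8027
k=2 src: inc=2.040816, refl=2.040816·-0.904762=-1.8465; V=4.761905+2.040816+-1.846453=4.9563

0 0 source 4.7619
1 5 load 6.8027
2 10 source 4.9563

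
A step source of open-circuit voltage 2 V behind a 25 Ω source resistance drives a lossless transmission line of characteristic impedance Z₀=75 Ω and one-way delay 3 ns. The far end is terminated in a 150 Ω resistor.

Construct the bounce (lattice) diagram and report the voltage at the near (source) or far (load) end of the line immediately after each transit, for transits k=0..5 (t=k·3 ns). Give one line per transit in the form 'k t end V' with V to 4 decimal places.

0 0 source 1.5000
1 3 load 2.0000
2 6 source 1.7500
3 9 load 1.6667
4 12 source 1.7083
5 15 load 1.7222

Γ_L=0.333333, Γ_S=-0.500000; launch V₁=2·75/100=1.500000
k=0 src: V=1.5000
k=1 load: inc=1.500000, refl=1.500000·0.333333=0.5000; V=0.000000+1.500000+0.500000=2.0000
k=2 src: inc=0.500000, refl=0.500000·-0.500000=-0.2500; V=1.500000+0.500000+-0.250000=1.7500
k=3 load: inc=-0.250000, refl=-0.250000·0.333333=-0.0833; V=2.000000+-0.250000+-0.083333=1.6667
k=4 src: inc=-0.083333, refl=-0.083333·-0.500000=0.0417; V=1.750000+-0.083333+0.041667=1.7083
k=5 load: inc=0.041667, refl=0.041667·0.333333=0.0139; V=1.666667+0.041667+0.013889=1.7222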